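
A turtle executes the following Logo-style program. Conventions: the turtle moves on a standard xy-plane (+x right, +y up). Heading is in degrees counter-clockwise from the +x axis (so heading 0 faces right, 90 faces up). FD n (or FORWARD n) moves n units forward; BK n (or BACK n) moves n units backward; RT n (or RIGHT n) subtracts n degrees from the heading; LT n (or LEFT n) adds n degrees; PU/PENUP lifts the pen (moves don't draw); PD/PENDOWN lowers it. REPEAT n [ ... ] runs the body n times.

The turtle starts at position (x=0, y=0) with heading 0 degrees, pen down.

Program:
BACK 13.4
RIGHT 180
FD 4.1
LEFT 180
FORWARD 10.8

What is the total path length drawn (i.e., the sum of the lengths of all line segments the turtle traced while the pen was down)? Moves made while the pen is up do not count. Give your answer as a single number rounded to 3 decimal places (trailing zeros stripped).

Answer: 28.3

Derivation:
Executing turtle program step by step:
Start: pos=(0,0), heading=0, pen down
BK 13.4: (0,0) -> (-13.4,0) [heading=0, draw]
RT 180: heading 0 -> 180
FD 4.1: (-13.4,0) -> (-17.5,0) [heading=180, draw]
LT 180: heading 180 -> 0
FD 10.8: (-17.5,0) -> (-6.7,0) [heading=0, draw]
Final: pos=(-6.7,0), heading=0, 3 segment(s) drawn

Segment lengths:
  seg 1: (0,0) -> (-13.4,0), length = 13.4
  seg 2: (-13.4,0) -> (-17.5,0), length = 4.1
  seg 3: (-17.5,0) -> (-6.7,0), length = 10.8
Total = 28.3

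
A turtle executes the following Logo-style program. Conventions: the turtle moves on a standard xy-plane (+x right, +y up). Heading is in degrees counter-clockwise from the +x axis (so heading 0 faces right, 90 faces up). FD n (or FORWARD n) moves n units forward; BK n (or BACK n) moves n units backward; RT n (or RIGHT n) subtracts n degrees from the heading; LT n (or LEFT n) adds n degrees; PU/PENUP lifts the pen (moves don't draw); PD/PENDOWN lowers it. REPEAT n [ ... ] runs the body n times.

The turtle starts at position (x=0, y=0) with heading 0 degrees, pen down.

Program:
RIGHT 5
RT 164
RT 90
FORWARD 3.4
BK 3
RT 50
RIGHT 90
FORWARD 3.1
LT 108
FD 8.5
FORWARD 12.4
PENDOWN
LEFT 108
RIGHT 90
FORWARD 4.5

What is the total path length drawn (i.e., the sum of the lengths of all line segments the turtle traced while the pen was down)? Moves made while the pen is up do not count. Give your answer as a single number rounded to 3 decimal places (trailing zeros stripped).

Executing turtle program step by step:
Start: pos=(0,0), heading=0, pen down
RT 5: heading 0 -> 355
RT 164: heading 355 -> 191
RT 90: heading 191 -> 101
FD 3.4: (0,0) -> (-0.649,3.338) [heading=101, draw]
BK 3: (-0.649,3.338) -> (-0.076,0.393) [heading=101, draw]
RT 50: heading 101 -> 51
RT 90: heading 51 -> 321
FD 3.1: (-0.076,0.393) -> (2.333,-1.558) [heading=321, draw]
LT 108: heading 321 -> 69
FD 8.5: (2.333,-1.558) -> (5.379,6.377) [heading=69, draw]
FD 12.4: (5.379,6.377) -> (9.823,17.954) [heading=69, draw]
PD: pen down
LT 108: heading 69 -> 177
RT 90: heading 177 -> 87
FD 4.5: (9.823,17.954) -> (10.058,22.447) [heading=87, draw]
Final: pos=(10.058,22.447), heading=87, 6 segment(s) drawn

Segment lengths:
  seg 1: (0,0) -> (-0.649,3.338), length = 3.4
  seg 2: (-0.649,3.338) -> (-0.076,0.393), length = 3
  seg 3: (-0.076,0.393) -> (2.333,-1.558), length = 3.1
  seg 4: (2.333,-1.558) -> (5.379,6.377), length = 8.5
  seg 5: (5.379,6.377) -> (9.823,17.954), length = 12.4
  seg 6: (9.823,17.954) -> (10.058,22.447), length = 4.5
Total = 34.9

Answer: 34.9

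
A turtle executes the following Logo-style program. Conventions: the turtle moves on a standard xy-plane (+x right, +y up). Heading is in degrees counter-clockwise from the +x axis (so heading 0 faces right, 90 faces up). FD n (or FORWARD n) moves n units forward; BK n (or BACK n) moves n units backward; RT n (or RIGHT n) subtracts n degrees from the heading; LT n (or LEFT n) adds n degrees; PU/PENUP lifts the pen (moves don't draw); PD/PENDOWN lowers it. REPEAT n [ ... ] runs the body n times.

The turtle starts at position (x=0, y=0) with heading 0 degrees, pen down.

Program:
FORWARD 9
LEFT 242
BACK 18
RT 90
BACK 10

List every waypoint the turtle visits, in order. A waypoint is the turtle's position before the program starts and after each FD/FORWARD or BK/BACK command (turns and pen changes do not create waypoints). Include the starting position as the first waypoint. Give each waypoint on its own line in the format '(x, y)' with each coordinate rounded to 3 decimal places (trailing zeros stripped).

Executing turtle program step by step:
Start: pos=(0,0), heading=0, pen down
FD 9: (0,0) -> (9,0) [heading=0, draw]
LT 242: heading 0 -> 242
BK 18: (9,0) -> (17.45,15.893) [heading=242, draw]
RT 90: heading 242 -> 152
BK 10: (17.45,15.893) -> (26.28,11.198) [heading=152, draw]
Final: pos=(26.28,11.198), heading=152, 3 segment(s) drawn
Waypoints (4 total):
(0, 0)
(9, 0)
(17.45, 15.893)
(26.28, 11.198)

Answer: (0, 0)
(9, 0)
(17.45, 15.893)
(26.28, 11.198)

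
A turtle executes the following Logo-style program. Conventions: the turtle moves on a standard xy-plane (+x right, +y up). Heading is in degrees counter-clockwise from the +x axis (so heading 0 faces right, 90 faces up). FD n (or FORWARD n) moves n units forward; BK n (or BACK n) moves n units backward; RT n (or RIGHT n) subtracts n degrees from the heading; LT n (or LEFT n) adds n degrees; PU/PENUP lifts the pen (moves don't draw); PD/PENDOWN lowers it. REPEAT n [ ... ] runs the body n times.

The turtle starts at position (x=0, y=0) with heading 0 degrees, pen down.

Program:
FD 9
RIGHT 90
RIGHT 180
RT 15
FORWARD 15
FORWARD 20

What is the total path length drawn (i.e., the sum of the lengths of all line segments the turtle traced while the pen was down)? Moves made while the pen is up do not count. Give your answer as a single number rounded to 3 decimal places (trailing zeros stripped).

Executing turtle program step by step:
Start: pos=(0,0), heading=0, pen down
FD 9: (0,0) -> (9,0) [heading=0, draw]
RT 90: heading 0 -> 270
RT 180: heading 270 -> 90
RT 15: heading 90 -> 75
FD 15: (9,0) -> (12.882,14.489) [heading=75, draw]
FD 20: (12.882,14.489) -> (18.059,33.807) [heading=75, draw]
Final: pos=(18.059,33.807), heading=75, 3 segment(s) drawn

Segment lengths:
  seg 1: (0,0) -> (9,0), length = 9
  seg 2: (9,0) -> (12.882,14.489), length = 15
  seg 3: (12.882,14.489) -> (18.059,33.807), length = 20
Total = 44

Answer: 44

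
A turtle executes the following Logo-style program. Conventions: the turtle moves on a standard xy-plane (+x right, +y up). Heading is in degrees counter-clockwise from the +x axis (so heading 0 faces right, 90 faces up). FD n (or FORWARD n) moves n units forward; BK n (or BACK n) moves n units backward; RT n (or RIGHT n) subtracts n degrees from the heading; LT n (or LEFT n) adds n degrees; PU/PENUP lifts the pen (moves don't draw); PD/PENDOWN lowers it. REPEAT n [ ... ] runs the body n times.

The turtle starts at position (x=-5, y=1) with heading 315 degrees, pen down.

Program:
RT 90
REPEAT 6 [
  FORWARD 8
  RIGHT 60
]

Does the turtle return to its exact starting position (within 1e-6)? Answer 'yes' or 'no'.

Executing turtle program step by step:
Start: pos=(-5,1), heading=315, pen down
RT 90: heading 315 -> 225
REPEAT 6 [
  -- iteration 1/6 --
  FD 8: (-5,1) -> (-10.657,-4.657) [heading=225, draw]
  RT 60: heading 225 -> 165
  -- iteration 2/6 --
  FD 8: (-10.657,-4.657) -> (-18.384,-2.586) [heading=165, draw]
  RT 60: heading 165 -> 105
  -- iteration 3/6 --
  FD 8: (-18.384,-2.586) -> (-20.455,5.141) [heading=105, draw]
  RT 60: heading 105 -> 45
  -- iteration 4/6 --
  FD 8: (-20.455,5.141) -> (-14.798,10.798) [heading=45, draw]
  RT 60: heading 45 -> 345
  -- iteration 5/6 --
  FD 8: (-14.798,10.798) -> (-7.071,8.727) [heading=345, draw]
  RT 60: heading 345 -> 285
  -- iteration 6/6 --
  FD 8: (-7.071,8.727) -> (-5,1) [heading=285, draw]
  RT 60: heading 285 -> 225
]
Final: pos=(-5,1), heading=225, 6 segment(s) drawn

Start position: (-5, 1)
Final position: (-5, 1)
Distance = 0; < 1e-6 -> CLOSED

Answer: yes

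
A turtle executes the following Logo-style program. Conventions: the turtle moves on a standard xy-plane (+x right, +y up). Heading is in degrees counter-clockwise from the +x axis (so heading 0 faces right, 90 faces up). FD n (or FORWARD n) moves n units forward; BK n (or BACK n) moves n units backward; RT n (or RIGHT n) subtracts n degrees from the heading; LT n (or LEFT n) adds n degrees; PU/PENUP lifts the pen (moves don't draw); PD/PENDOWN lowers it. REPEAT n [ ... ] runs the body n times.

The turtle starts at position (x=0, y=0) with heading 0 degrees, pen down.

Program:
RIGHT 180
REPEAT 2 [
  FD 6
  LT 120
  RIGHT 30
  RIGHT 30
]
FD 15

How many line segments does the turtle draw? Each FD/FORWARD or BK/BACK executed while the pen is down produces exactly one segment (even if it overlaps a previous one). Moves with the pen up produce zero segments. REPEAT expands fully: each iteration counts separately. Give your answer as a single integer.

Executing turtle program step by step:
Start: pos=(0,0), heading=0, pen down
RT 180: heading 0 -> 180
REPEAT 2 [
  -- iteration 1/2 --
  FD 6: (0,0) -> (-6,0) [heading=180, draw]
  LT 120: heading 180 -> 300
  RT 30: heading 300 -> 270
  RT 30: heading 270 -> 240
  -- iteration 2/2 --
  FD 6: (-6,0) -> (-9,-5.196) [heading=240, draw]
  LT 120: heading 240 -> 0
  RT 30: heading 0 -> 330
  RT 30: heading 330 -> 300
]
FD 15: (-9,-5.196) -> (-1.5,-18.187) [heading=300, draw]
Final: pos=(-1.5,-18.187), heading=300, 3 segment(s) drawn
Segments drawn: 3

Answer: 3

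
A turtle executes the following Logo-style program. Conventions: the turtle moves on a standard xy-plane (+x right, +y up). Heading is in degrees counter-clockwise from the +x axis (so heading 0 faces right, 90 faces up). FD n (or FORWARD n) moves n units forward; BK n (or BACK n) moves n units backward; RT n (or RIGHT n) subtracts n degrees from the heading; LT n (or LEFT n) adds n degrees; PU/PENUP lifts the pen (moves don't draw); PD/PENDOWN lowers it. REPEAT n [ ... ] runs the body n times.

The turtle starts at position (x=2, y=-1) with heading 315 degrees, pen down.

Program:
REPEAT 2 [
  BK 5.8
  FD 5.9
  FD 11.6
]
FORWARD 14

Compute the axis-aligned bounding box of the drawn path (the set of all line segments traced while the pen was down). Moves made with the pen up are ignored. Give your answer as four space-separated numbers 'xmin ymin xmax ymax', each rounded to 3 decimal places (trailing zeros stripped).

Executing turtle program step by step:
Start: pos=(2,-1), heading=315, pen down
REPEAT 2 [
  -- iteration 1/2 --
  BK 5.8: (2,-1) -> (-2.101,3.101) [heading=315, draw]
  FD 5.9: (-2.101,3.101) -> (2.071,-1.071) [heading=315, draw]
  FD 11.6: (2.071,-1.071) -> (10.273,-9.273) [heading=315, draw]
  -- iteration 2/2 --
  BK 5.8: (10.273,-9.273) -> (6.172,-5.172) [heading=315, draw]
  FD 5.9: (6.172,-5.172) -> (10.344,-9.344) [heading=315, draw]
  FD 11.6: (10.344,-9.344) -> (18.546,-17.546) [heading=315, draw]
]
FD 14: (18.546,-17.546) -> (28.446,-27.446) [heading=315, draw]
Final: pos=(28.446,-27.446), heading=315, 7 segment(s) drawn

Segment endpoints: x in {-2.101, 2, 2.071, 6.172, 10.273, 10.344, 18.546, 28.446}, y in {-27.446, -17.546, -9.344, -9.273, -5.172, -1.071, -1, 3.101}
xmin=-2.101, ymin=-27.446, xmax=28.446, ymax=3.101

Answer: -2.101 -27.446 28.446 3.101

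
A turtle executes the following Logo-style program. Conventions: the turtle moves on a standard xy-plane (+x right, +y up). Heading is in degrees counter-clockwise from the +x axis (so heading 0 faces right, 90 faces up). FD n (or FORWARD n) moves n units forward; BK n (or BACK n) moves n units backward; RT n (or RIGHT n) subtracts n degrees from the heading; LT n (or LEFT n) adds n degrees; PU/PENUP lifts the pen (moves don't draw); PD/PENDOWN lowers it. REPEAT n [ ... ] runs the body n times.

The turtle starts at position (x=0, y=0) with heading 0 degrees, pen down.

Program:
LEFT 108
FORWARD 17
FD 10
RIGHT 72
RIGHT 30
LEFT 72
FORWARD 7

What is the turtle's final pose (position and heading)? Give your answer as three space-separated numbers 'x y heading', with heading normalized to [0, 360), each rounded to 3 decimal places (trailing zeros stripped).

Executing turtle program step by step:
Start: pos=(0,0), heading=0, pen down
LT 108: heading 0 -> 108
FD 17: (0,0) -> (-5.253,16.168) [heading=108, draw]
FD 10: (-5.253,16.168) -> (-8.343,25.679) [heading=108, draw]
RT 72: heading 108 -> 36
RT 30: heading 36 -> 6
LT 72: heading 6 -> 78
FD 7: (-8.343,25.679) -> (-6.888,32.526) [heading=78, draw]
Final: pos=(-6.888,32.526), heading=78, 3 segment(s) drawn

Answer: -6.888 32.526 78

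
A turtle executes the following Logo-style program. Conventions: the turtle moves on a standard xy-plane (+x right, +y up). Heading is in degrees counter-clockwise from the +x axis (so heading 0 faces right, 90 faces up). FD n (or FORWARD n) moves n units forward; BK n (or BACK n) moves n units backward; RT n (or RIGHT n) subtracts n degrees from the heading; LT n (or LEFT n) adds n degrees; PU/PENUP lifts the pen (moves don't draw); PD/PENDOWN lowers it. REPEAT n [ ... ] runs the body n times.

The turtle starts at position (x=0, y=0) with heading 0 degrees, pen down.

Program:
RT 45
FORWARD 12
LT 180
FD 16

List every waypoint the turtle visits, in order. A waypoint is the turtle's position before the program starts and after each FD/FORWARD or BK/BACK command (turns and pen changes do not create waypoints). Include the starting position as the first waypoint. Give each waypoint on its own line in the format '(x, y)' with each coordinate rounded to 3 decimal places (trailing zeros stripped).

Executing turtle program step by step:
Start: pos=(0,0), heading=0, pen down
RT 45: heading 0 -> 315
FD 12: (0,0) -> (8.485,-8.485) [heading=315, draw]
LT 180: heading 315 -> 135
FD 16: (8.485,-8.485) -> (-2.828,2.828) [heading=135, draw]
Final: pos=(-2.828,2.828), heading=135, 2 segment(s) drawn
Waypoints (3 total):
(0, 0)
(8.485, -8.485)
(-2.828, 2.828)

Answer: (0, 0)
(8.485, -8.485)
(-2.828, 2.828)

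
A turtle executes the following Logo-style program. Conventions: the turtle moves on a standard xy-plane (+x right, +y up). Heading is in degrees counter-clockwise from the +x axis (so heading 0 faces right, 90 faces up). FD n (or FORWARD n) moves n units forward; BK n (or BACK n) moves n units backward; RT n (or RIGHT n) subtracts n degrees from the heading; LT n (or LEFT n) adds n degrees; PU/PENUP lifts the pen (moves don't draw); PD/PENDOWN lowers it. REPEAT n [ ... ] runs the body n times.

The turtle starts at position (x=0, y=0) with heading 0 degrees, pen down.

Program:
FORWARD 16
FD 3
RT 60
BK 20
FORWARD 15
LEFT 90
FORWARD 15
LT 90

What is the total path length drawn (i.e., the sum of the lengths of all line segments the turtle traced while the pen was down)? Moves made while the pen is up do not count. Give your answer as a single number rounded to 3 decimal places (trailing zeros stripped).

Executing turtle program step by step:
Start: pos=(0,0), heading=0, pen down
FD 16: (0,0) -> (16,0) [heading=0, draw]
FD 3: (16,0) -> (19,0) [heading=0, draw]
RT 60: heading 0 -> 300
BK 20: (19,0) -> (9,17.321) [heading=300, draw]
FD 15: (9,17.321) -> (16.5,4.33) [heading=300, draw]
LT 90: heading 300 -> 30
FD 15: (16.5,4.33) -> (29.49,11.83) [heading=30, draw]
LT 90: heading 30 -> 120
Final: pos=(29.49,11.83), heading=120, 5 segment(s) drawn

Segment lengths:
  seg 1: (0,0) -> (16,0), length = 16
  seg 2: (16,0) -> (19,0), length = 3
  seg 3: (19,0) -> (9,17.321), length = 20
  seg 4: (9,17.321) -> (16.5,4.33), length = 15
  seg 5: (16.5,4.33) -> (29.49,11.83), length = 15
Total = 69

Answer: 69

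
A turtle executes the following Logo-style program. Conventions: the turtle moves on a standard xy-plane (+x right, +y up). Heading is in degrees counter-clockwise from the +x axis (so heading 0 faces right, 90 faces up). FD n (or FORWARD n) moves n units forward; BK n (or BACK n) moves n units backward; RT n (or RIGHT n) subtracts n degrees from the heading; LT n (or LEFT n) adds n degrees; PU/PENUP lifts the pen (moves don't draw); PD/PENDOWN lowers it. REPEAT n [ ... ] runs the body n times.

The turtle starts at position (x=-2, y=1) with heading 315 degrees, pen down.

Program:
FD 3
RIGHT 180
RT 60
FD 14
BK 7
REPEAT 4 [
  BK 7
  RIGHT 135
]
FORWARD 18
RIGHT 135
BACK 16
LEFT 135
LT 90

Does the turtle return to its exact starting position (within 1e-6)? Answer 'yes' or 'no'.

Executing turtle program step by step:
Start: pos=(-2,1), heading=315, pen down
FD 3: (-2,1) -> (0.121,-1.121) [heading=315, draw]
RT 180: heading 315 -> 135
RT 60: heading 135 -> 75
FD 14: (0.121,-1.121) -> (3.745,12.402) [heading=75, draw]
BK 7: (3.745,12.402) -> (1.933,5.64) [heading=75, draw]
REPEAT 4 [
  -- iteration 1/4 --
  BK 7: (1.933,5.64) -> (0.121,-1.121) [heading=75, draw]
  RT 135: heading 75 -> 300
  -- iteration 2/4 --
  BK 7: (0.121,-1.121) -> (-3.379,4.941) [heading=300, draw]
  RT 135: heading 300 -> 165
  -- iteration 3/4 --
  BK 7: (-3.379,4.941) -> (3.383,3.129) [heading=165, draw]
  RT 135: heading 165 -> 30
  -- iteration 4/4 --
  BK 7: (3.383,3.129) -> (-2.679,-0.371) [heading=30, draw]
  RT 135: heading 30 -> 255
]
FD 18: (-2.679,-0.371) -> (-7.338,-17.758) [heading=255, draw]
RT 135: heading 255 -> 120
BK 16: (-7.338,-17.758) -> (0.662,-31.614) [heading=120, draw]
LT 135: heading 120 -> 255
LT 90: heading 255 -> 345
Final: pos=(0.662,-31.614), heading=345, 9 segment(s) drawn

Start position: (-2, 1)
Final position: (0.662, -31.614)
Distance = 32.722; >= 1e-6 -> NOT closed

Answer: no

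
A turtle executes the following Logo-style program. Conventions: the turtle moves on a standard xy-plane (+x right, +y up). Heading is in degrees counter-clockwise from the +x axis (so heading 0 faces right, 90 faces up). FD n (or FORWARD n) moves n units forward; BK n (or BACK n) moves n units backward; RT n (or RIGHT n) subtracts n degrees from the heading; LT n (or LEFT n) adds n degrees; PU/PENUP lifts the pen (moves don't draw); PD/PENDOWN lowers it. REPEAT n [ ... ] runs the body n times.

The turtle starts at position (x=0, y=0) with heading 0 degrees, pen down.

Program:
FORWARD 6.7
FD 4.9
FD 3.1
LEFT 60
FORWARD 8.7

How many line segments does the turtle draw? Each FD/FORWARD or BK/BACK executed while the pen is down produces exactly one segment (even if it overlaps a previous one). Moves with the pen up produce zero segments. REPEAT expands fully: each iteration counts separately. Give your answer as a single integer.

Executing turtle program step by step:
Start: pos=(0,0), heading=0, pen down
FD 6.7: (0,0) -> (6.7,0) [heading=0, draw]
FD 4.9: (6.7,0) -> (11.6,0) [heading=0, draw]
FD 3.1: (11.6,0) -> (14.7,0) [heading=0, draw]
LT 60: heading 0 -> 60
FD 8.7: (14.7,0) -> (19.05,7.534) [heading=60, draw]
Final: pos=(19.05,7.534), heading=60, 4 segment(s) drawn
Segments drawn: 4

Answer: 4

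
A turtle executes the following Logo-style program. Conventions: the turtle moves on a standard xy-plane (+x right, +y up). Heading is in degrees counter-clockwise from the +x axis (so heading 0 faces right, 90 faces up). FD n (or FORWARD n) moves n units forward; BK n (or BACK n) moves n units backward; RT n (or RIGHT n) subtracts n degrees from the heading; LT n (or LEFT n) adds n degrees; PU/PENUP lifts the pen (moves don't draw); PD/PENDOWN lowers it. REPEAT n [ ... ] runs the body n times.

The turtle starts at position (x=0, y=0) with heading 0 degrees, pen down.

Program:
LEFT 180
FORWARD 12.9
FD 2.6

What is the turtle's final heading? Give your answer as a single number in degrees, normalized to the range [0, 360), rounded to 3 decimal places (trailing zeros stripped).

Executing turtle program step by step:
Start: pos=(0,0), heading=0, pen down
LT 180: heading 0 -> 180
FD 12.9: (0,0) -> (-12.9,0) [heading=180, draw]
FD 2.6: (-12.9,0) -> (-15.5,0) [heading=180, draw]
Final: pos=(-15.5,0), heading=180, 2 segment(s) drawn

Answer: 180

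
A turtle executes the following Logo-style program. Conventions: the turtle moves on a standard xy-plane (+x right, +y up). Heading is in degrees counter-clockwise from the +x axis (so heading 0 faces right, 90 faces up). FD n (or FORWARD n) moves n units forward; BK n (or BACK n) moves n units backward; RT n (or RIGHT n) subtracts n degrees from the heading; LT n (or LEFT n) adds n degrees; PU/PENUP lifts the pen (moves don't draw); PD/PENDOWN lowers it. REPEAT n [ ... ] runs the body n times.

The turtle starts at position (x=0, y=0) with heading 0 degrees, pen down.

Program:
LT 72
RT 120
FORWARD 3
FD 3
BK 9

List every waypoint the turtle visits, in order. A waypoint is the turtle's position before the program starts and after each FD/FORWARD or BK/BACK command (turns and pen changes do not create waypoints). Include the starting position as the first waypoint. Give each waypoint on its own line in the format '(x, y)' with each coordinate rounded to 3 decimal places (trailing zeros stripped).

Executing turtle program step by step:
Start: pos=(0,0), heading=0, pen down
LT 72: heading 0 -> 72
RT 120: heading 72 -> 312
FD 3: (0,0) -> (2.007,-2.229) [heading=312, draw]
FD 3: (2.007,-2.229) -> (4.015,-4.459) [heading=312, draw]
BK 9: (4.015,-4.459) -> (-2.007,2.229) [heading=312, draw]
Final: pos=(-2.007,2.229), heading=312, 3 segment(s) drawn
Waypoints (4 total):
(0, 0)
(2.007, -2.229)
(4.015, -4.459)
(-2.007, 2.229)

Answer: (0, 0)
(2.007, -2.229)
(4.015, -4.459)
(-2.007, 2.229)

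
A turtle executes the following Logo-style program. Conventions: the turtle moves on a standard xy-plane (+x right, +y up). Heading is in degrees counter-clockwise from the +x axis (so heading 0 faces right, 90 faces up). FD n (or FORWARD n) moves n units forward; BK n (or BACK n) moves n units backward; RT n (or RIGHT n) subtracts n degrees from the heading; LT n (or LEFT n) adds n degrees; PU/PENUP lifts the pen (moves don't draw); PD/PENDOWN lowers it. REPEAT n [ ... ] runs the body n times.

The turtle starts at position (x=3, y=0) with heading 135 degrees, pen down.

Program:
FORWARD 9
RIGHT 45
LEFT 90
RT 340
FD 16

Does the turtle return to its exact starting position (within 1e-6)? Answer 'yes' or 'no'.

Answer: no

Derivation:
Executing turtle program step by step:
Start: pos=(3,0), heading=135, pen down
FD 9: (3,0) -> (-3.364,6.364) [heading=135, draw]
RT 45: heading 135 -> 90
LT 90: heading 90 -> 180
RT 340: heading 180 -> 200
FD 16: (-3.364,6.364) -> (-18.399,0.892) [heading=200, draw]
Final: pos=(-18.399,0.892), heading=200, 2 segment(s) drawn

Start position: (3, 0)
Final position: (-18.399, 0.892)
Distance = 21.418; >= 1e-6 -> NOT closed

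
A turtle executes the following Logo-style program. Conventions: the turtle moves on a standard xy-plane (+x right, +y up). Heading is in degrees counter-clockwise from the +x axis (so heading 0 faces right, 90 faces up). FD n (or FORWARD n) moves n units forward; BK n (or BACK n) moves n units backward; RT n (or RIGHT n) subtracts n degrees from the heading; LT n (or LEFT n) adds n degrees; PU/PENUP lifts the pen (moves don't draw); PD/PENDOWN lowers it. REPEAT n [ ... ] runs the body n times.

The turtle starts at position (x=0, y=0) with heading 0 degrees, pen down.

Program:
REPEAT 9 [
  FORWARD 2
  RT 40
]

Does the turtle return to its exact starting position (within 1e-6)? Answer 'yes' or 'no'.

Executing turtle program step by step:
Start: pos=(0,0), heading=0, pen down
REPEAT 9 [
  -- iteration 1/9 --
  FD 2: (0,0) -> (2,0) [heading=0, draw]
  RT 40: heading 0 -> 320
  -- iteration 2/9 --
  FD 2: (2,0) -> (3.532,-1.286) [heading=320, draw]
  RT 40: heading 320 -> 280
  -- iteration 3/9 --
  FD 2: (3.532,-1.286) -> (3.879,-3.255) [heading=280, draw]
  RT 40: heading 280 -> 240
  -- iteration 4/9 --
  FD 2: (3.879,-3.255) -> (2.879,-4.987) [heading=240, draw]
  RT 40: heading 240 -> 200
  -- iteration 5/9 --
  FD 2: (2.879,-4.987) -> (1,-5.671) [heading=200, draw]
  RT 40: heading 200 -> 160
  -- iteration 6/9 --
  FD 2: (1,-5.671) -> (-0.879,-4.987) [heading=160, draw]
  RT 40: heading 160 -> 120
  -- iteration 7/9 --
  FD 2: (-0.879,-4.987) -> (-1.879,-3.255) [heading=120, draw]
  RT 40: heading 120 -> 80
  -- iteration 8/9 --
  FD 2: (-1.879,-3.255) -> (-1.532,-1.286) [heading=80, draw]
  RT 40: heading 80 -> 40
  -- iteration 9/9 --
  FD 2: (-1.532,-1.286) -> (0,0) [heading=40, draw]
  RT 40: heading 40 -> 0
]
Final: pos=(0,0), heading=0, 9 segment(s) drawn

Start position: (0, 0)
Final position: (0, 0)
Distance = 0; < 1e-6 -> CLOSED

Answer: yes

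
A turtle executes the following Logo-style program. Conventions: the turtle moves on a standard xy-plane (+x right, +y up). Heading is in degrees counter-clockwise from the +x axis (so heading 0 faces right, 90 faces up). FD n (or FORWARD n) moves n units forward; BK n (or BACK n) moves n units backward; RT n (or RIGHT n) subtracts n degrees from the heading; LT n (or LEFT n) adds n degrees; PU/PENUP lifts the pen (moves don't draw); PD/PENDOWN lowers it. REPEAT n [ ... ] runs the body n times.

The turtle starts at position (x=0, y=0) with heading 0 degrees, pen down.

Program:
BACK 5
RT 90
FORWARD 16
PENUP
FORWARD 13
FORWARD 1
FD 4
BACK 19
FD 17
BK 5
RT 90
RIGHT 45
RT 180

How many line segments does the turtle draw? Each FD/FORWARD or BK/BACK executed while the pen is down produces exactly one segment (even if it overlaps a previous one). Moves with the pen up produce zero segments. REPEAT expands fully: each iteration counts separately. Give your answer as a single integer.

Executing turtle program step by step:
Start: pos=(0,0), heading=0, pen down
BK 5: (0,0) -> (-5,0) [heading=0, draw]
RT 90: heading 0 -> 270
FD 16: (-5,0) -> (-5,-16) [heading=270, draw]
PU: pen up
FD 13: (-5,-16) -> (-5,-29) [heading=270, move]
FD 1: (-5,-29) -> (-5,-30) [heading=270, move]
FD 4: (-5,-30) -> (-5,-34) [heading=270, move]
BK 19: (-5,-34) -> (-5,-15) [heading=270, move]
FD 17: (-5,-15) -> (-5,-32) [heading=270, move]
BK 5: (-5,-32) -> (-5,-27) [heading=270, move]
RT 90: heading 270 -> 180
RT 45: heading 180 -> 135
RT 180: heading 135 -> 315
Final: pos=(-5,-27), heading=315, 2 segment(s) drawn
Segments drawn: 2

Answer: 2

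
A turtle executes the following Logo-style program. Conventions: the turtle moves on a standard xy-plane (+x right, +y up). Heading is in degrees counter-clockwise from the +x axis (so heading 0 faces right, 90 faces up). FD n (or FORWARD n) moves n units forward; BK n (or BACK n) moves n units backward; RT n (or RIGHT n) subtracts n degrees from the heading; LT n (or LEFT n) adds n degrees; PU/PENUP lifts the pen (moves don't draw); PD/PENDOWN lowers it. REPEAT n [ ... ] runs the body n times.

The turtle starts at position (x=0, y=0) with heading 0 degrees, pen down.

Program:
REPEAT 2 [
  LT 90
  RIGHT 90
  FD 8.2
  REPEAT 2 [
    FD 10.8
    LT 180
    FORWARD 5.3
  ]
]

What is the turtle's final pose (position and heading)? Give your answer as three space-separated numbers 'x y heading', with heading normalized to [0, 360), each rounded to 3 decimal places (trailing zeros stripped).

Executing turtle program step by step:
Start: pos=(0,0), heading=0, pen down
REPEAT 2 [
  -- iteration 1/2 --
  LT 90: heading 0 -> 90
  RT 90: heading 90 -> 0
  FD 8.2: (0,0) -> (8.2,0) [heading=0, draw]
  REPEAT 2 [
    -- iteration 1/2 --
    FD 10.8: (8.2,0) -> (19,0) [heading=0, draw]
    LT 180: heading 0 -> 180
    FD 5.3: (19,0) -> (13.7,0) [heading=180, draw]
    -- iteration 2/2 --
    FD 10.8: (13.7,0) -> (2.9,0) [heading=180, draw]
    LT 180: heading 180 -> 0
    FD 5.3: (2.9,0) -> (8.2,0) [heading=0, draw]
  ]
  -- iteration 2/2 --
  LT 90: heading 0 -> 90
  RT 90: heading 90 -> 0
  FD 8.2: (8.2,0) -> (16.4,0) [heading=0, draw]
  REPEAT 2 [
    -- iteration 1/2 --
    FD 10.8: (16.4,0) -> (27.2,0) [heading=0, draw]
    LT 180: heading 0 -> 180
    FD 5.3: (27.2,0) -> (21.9,0) [heading=180, draw]
    -- iteration 2/2 --
    FD 10.8: (21.9,0) -> (11.1,0) [heading=180, draw]
    LT 180: heading 180 -> 0
    FD 5.3: (11.1,0) -> (16.4,0) [heading=0, draw]
  ]
]
Final: pos=(16.4,0), heading=0, 10 segment(s) drawn

Answer: 16.4 0 0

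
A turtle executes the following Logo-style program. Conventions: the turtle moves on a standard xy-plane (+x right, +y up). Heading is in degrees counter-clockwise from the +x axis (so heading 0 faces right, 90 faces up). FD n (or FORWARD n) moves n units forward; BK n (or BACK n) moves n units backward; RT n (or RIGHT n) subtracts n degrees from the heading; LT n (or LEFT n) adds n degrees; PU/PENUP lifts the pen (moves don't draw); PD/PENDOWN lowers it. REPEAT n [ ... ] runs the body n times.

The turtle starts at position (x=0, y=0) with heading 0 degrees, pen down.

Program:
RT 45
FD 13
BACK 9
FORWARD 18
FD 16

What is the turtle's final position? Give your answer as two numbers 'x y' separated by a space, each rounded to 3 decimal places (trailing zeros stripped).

Executing turtle program step by step:
Start: pos=(0,0), heading=0, pen down
RT 45: heading 0 -> 315
FD 13: (0,0) -> (9.192,-9.192) [heading=315, draw]
BK 9: (9.192,-9.192) -> (2.828,-2.828) [heading=315, draw]
FD 18: (2.828,-2.828) -> (15.556,-15.556) [heading=315, draw]
FD 16: (15.556,-15.556) -> (26.87,-26.87) [heading=315, draw]
Final: pos=(26.87,-26.87), heading=315, 4 segment(s) drawn

Answer: 26.87 -26.87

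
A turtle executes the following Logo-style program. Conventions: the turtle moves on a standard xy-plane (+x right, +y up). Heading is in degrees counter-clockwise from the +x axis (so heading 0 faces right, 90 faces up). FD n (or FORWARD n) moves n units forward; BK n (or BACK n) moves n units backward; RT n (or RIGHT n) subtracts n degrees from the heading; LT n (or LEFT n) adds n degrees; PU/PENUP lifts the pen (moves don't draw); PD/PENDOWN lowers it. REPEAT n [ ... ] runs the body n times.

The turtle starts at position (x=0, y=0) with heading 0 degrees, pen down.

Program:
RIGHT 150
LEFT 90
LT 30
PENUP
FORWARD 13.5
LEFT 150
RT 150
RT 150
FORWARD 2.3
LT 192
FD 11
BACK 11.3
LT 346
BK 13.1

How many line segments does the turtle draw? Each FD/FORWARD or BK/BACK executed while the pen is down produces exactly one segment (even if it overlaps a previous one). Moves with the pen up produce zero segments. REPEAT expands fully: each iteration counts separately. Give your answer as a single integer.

Answer: 0

Derivation:
Executing turtle program step by step:
Start: pos=(0,0), heading=0, pen down
RT 150: heading 0 -> 210
LT 90: heading 210 -> 300
LT 30: heading 300 -> 330
PU: pen up
FD 13.5: (0,0) -> (11.691,-6.75) [heading=330, move]
LT 150: heading 330 -> 120
RT 150: heading 120 -> 330
RT 150: heading 330 -> 180
FD 2.3: (11.691,-6.75) -> (9.391,-6.75) [heading=180, move]
LT 192: heading 180 -> 12
FD 11: (9.391,-6.75) -> (20.151,-4.463) [heading=12, move]
BK 11.3: (20.151,-4.463) -> (9.098,-6.812) [heading=12, move]
LT 346: heading 12 -> 358
BK 13.1: (9.098,-6.812) -> (-3.994,-6.355) [heading=358, move]
Final: pos=(-3.994,-6.355), heading=358, 0 segment(s) drawn
Segments drawn: 0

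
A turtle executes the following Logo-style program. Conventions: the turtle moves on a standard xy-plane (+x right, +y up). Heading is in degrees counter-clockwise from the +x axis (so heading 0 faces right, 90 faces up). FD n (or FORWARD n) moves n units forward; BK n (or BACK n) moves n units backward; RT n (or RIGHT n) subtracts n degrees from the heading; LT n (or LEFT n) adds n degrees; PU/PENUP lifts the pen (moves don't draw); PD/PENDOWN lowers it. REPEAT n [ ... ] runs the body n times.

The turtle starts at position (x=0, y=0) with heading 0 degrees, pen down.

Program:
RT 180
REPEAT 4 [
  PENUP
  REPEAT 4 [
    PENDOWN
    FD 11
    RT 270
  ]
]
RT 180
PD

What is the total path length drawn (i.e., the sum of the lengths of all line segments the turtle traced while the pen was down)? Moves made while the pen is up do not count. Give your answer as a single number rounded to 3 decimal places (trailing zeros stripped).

Executing turtle program step by step:
Start: pos=(0,0), heading=0, pen down
RT 180: heading 0 -> 180
REPEAT 4 [
  -- iteration 1/4 --
  PU: pen up
  REPEAT 4 [
    -- iteration 1/4 --
    PD: pen down
    FD 11: (0,0) -> (-11,0) [heading=180, draw]
    RT 270: heading 180 -> 270
    -- iteration 2/4 --
    PD: pen down
    FD 11: (-11,0) -> (-11,-11) [heading=270, draw]
    RT 270: heading 270 -> 0
    -- iteration 3/4 --
    PD: pen down
    FD 11: (-11,-11) -> (0,-11) [heading=0, draw]
    RT 270: heading 0 -> 90
    -- iteration 4/4 --
    PD: pen down
    FD 11: (0,-11) -> (0,0) [heading=90, draw]
    RT 270: heading 90 -> 180
  ]
  -- iteration 2/4 --
  PU: pen up
  REPEAT 4 [
    -- iteration 1/4 --
    PD: pen down
    FD 11: (0,0) -> (-11,0) [heading=180, draw]
    RT 270: heading 180 -> 270
    -- iteration 2/4 --
    PD: pen down
    FD 11: (-11,0) -> (-11,-11) [heading=270, draw]
    RT 270: heading 270 -> 0
    -- iteration 3/4 --
    PD: pen down
    FD 11: (-11,-11) -> (0,-11) [heading=0, draw]
    RT 270: heading 0 -> 90
    -- iteration 4/4 --
    PD: pen down
    FD 11: (0,-11) -> (0,0) [heading=90, draw]
    RT 270: heading 90 -> 180
  ]
  -- iteration 3/4 --
  PU: pen up
  REPEAT 4 [
    -- iteration 1/4 --
    PD: pen down
    FD 11: (0,0) -> (-11,0) [heading=180, draw]
    RT 270: heading 180 -> 270
    -- iteration 2/4 --
    PD: pen down
    FD 11: (-11,0) -> (-11,-11) [heading=270, draw]
    RT 270: heading 270 -> 0
    -- iteration 3/4 --
    PD: pen down
    FD 11: (-11,-11) -> (0,-11) [heading=0, draw]
    RT 270: heading 0 -> 90
    -- iteration 4/4 --
    PD: pen down
    FD 11: (0,-11) -> (0,0) [heading=90, draw]
    RT 270: heading 90 -> 180
  ]
  -- iteration 4/4 --
  PU: pen up
  REPEAT 4 [
    -- iteration 1/4 --
    PD: pen down
    FD 11: (0,0) -> (-11,0) [heading=180, draw]
    RT 270: heading 180 -> 270
    -- iteration 2/4 --
    PD: pen down
    FD 11: (-11,0) -> (-11,-11) [heading=270, draw]
    RT 270: heading 270 -> 0
    -- iteration 3/4 --
    PD: pen down
    FD 11: (-11,-11) -> (0,-11) [heading=0, draw]
    RT 270: heading 0 -> 90
    -- iteration 4/4 --
    PD: pen down
    FD 11: (0,-11) -> (0,0) [heading=90, draw]
    RT 270: heading 90 -> 180
  ]
]
RT 180: heading 180 -> 0
PD: pen down
Final: pos=(0,0), heading=0, 16 segment(s) drawn

Segment lengths:
  seg 1: (0,0) -> (-11,0), length = 11
  seg 2: (-11,0) -> (-11,-11), length = 11
  seg 3: (-11,-11) -> (0,-11), length = 11
  seg 4: (0,-11) -> (0,0), length = 11
  seg 5: (0,0) -> (-11,0), length = 11
  seg 6: (-11,0) -> (-11,-11), length = 11
  seg 7: (-11,-11) -> (0,-11), length = 11
  seg 8: (0,-11) -> (0,0), length = 11
  seg 9: (0,0) -> (-11,0), length = 11
  seg 10: (-11,0) -> (-11,-11), length = 11
  seg 11: (-11,-11) -> (0,-11), length = 11
  seg 12: (0,-11) -> (0,0), length = 11
  seg 13: (0,0) -> (-11,0), length = 11
  seg 14: (-11,0) -> (-11,-11), length = 11
  seg 15: (-11,-11) -> (0,-11), length = 11
  seg 16: (0,-11) -> (0,0), length = 11
Total = 176

Answer: 176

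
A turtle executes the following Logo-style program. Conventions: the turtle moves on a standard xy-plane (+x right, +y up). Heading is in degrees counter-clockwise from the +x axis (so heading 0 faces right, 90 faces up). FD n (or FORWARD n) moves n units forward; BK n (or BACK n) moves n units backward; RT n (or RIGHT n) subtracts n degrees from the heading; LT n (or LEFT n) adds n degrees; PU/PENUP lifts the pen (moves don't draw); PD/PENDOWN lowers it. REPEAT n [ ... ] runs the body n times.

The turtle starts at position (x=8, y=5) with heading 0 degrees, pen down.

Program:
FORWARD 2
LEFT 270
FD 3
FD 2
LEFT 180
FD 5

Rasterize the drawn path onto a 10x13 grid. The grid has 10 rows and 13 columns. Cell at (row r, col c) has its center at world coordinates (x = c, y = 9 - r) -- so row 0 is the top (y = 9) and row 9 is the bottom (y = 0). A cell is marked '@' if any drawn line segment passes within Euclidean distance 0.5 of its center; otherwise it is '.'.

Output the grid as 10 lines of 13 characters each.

Segment 0: (8,5) -> (10,5)
Segment 1: (10,5) -> (10,2)
Segment 2: (10,2) -> (10,0)
Segment 3: (10,0) -> (10,5)

Answer: .............
.............
.............
.............
........@@@..
..........@..
..........@..
..........@..
..........@..
..........@..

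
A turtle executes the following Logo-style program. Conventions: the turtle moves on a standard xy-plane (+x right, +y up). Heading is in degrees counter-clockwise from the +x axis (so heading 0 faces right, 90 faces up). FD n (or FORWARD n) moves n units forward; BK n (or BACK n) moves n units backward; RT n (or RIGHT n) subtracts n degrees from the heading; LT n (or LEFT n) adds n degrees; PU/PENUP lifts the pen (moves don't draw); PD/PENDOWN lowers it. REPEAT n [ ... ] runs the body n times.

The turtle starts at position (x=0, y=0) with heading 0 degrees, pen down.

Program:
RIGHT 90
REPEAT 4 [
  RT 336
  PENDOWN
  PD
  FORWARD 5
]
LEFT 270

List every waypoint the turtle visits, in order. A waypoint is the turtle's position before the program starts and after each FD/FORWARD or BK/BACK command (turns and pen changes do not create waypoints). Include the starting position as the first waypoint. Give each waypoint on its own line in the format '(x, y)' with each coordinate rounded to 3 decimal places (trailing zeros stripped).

Executing turtle program step by step:
Start: pos=(0,0), heading=0, pen down
RT 90: heading 0 -> 270
REPEAT 4 [
  -- iteration 1/4 --
  RT 336: heading 270 -> 294
  PD: pen down
  PD: pen down
  FD 5: (0,0) -> (2.034,-4.568) [heading=294, draw]
  -- iteration 2/4 --
  RT 336: heading 294 -> 318
  PD: pen down
  PD: pen down
  FD 5: (2.034,-4.568) -> (5.749,-7.913) [heading=318, draw]
  -- iteration 3/4 --
  RT 336: heading 318 -> 342
  PD: pen down
  PD: pen down
  FD 5: (5.749,-7.913) -> (10.505,-9.458) [heading=342, draw]
  -- iteration 4/4 --
  RT 336: heading 342 -> 6
  PD: pen down
  PD: pen down
  FD 5: (10.505,-9.458) -> (15.477,-8.936) [heading=6, draw]
]
LT 270: heading 6 -> 276
Final: pos=(15.477,-8.936), heading=276, 4 segment(s) drawn
Waypoints (5 total):
(0, 0)
(2.034, -4.568)
(5.749, -7.913)
(10.505, -9.458)
(15.477, -8.936)

Answer: (0, 0)
(2.034, -4.568)
(5.749, -7.913)
(10.505, -9.458)
(15.477, -8.936)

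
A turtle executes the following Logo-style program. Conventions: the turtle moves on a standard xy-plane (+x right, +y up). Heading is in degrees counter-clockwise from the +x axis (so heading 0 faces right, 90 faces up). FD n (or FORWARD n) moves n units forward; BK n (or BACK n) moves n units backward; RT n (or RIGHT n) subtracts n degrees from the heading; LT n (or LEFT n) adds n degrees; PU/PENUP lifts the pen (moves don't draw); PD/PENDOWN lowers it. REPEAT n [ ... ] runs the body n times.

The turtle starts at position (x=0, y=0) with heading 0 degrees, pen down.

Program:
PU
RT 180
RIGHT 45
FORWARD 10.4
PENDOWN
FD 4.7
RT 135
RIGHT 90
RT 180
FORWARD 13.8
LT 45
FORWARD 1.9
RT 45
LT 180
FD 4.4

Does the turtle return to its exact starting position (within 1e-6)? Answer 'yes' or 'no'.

Answer: no

Derivation:
Executing turtle program step by step:
Start: pos=(0,0), heading=0, pen down
PU: pen up
RT 180: heading 0 -> 180
RT 45: heading 180 -> 135
FD 10.4: (0,0) -> (-7.354,7.354) [heading=135, move]
PD: pen down
FD 4.7: (-7.354,7.354) -> (-10.677,10.677) [heading=135, draw]
RT 135: heading 135 -> 0
RT 90: heading 0 -> 270
RT 180: heading 270 -> 90
FD 13.8: (-10.677,10.677) -> (-10.677,24.477) [heading=90, draw]
LT 45: heading 90 -> 135
FD 1.9: (-10.677,24.477) -> (-12.021,25.821) [heading=135, draw]
RT 45: heading 135 -> 90
LT 180: heading 90 -> 270
FD 4.4: (-12.021,25.821) -> (-12.021,21.421) [heading=270, draw]
Final: pos=(-12.021,21.421), heading=270, 4 segment(s) drawn

Start position: (0, 0)
Final position: (-12.021, 21.421)
Distance = 24.563; >= 1e-6 -> NOT closed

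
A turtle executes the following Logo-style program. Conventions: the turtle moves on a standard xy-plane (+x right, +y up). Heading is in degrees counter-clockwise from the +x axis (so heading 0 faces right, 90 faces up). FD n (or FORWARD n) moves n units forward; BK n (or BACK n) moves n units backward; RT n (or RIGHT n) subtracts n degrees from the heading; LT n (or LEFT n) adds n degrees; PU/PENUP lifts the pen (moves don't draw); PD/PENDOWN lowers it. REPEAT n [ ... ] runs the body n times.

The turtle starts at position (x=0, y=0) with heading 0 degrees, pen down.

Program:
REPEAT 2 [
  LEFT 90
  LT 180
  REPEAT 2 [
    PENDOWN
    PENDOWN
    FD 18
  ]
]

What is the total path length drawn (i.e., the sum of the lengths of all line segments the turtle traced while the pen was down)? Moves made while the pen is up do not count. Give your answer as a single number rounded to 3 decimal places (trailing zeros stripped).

Answer: 72

Derivation:
Executing turtle program step by step:
Start: pos=(0,0), heading=0, pen down
REPEAT 2 [
  -- iteration 1/2 --
  LT 90: heading 0 -> 90
  LT 180: heading 90 -> 270
  REPEAT 2 [
    -- iteration 1/2 --
    PD: pen down
    PD: pen down
    FD 18: (0,0) -> (0,-18) [heading=270, draw]
    -- iteration 2/2 --
    PD: pen down
    PD: pen down
    FD 18: (0,-18) -> (0,-36) [heading=270, draw]
  ]
  -- iteration 2/2 --
  LT 90: heading 270 -> 0
  LT 180: heading 0 -> 180
  REPEAT 2 [
    -- iteration 1/2 --
    PD: pen down
    PD: pen down
    FD 18: (0,-36) -> (-18,-36) [heading=180, draw]
    -- iteration 2/2 --
    PD: pen down
    PD: pen down
    FD 18: (-18,-36) -> (-36,-36) [heading=180, draw]
  ]
]
Final: pos=(-36,-36), heading=180, 4 segment(s) drawn

Segment lengths:
  seg 1: (0,0) -> (0,-18), length = 18
  seg 2: (0,-18) -> (0,-36), length = 18
  seg 3: (0,-36) -> (-18,-36), length = 18
  seg 4: (-18,-36) -> (-36,-36), length = 18
Total = 72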